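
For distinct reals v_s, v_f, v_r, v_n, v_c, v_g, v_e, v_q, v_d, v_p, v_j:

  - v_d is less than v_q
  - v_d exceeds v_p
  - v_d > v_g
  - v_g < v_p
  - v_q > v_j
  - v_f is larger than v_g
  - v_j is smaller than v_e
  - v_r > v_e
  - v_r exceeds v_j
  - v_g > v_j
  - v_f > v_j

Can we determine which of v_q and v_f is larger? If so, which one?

undetermined

Following every chain through v_f: below v_f we get v_j, v_g.
v_q is not reached, and no chain runs the other way from v_q to v_f.
So the given relations leave the order of v_f and v_q undetermined.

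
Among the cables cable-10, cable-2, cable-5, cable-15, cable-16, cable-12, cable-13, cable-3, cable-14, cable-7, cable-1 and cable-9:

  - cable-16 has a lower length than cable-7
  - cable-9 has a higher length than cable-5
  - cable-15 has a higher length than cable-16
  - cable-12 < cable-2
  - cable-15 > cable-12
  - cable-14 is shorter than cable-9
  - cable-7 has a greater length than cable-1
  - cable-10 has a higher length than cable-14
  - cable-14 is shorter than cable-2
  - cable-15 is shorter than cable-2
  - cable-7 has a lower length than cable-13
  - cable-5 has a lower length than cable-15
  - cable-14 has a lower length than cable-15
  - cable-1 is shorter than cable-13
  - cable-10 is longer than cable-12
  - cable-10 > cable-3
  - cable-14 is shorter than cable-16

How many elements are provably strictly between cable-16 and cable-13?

1

The relations place cable-16 below cable-13. An element lies strictly between them when it is forced above cable-16 and also forced below cable-13.
Above cable-16: {cable-15, cable-7, cable-2}. Below cable-13: {cable-14, cable-1, cable-7}.
Intersection: {cable-7} — 1.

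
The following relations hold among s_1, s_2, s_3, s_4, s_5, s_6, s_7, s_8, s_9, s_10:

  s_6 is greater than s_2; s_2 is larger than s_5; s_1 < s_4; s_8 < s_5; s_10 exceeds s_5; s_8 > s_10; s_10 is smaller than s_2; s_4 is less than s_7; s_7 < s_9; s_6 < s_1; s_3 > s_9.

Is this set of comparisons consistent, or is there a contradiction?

inconsistent

We have s_10 < s_8 stated directly, yet also s_8 < s_5 < s_10 by chaining the others — so s_8 < s_10. Contradiction.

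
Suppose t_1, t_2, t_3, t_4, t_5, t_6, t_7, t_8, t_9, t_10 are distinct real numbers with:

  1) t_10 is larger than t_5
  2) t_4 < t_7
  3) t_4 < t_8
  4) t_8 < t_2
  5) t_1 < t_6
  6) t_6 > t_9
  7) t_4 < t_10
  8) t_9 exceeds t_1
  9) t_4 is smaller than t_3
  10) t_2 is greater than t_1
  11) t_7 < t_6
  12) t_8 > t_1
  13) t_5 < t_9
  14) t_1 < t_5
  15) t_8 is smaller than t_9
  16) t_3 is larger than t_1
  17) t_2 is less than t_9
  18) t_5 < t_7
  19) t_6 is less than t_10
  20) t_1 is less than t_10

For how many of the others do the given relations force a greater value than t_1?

The elements the relations force above t_1 are t_5, t_7, t_8, t_2, t_9, t_3, t_6, t_10 — no chain reaches any other.
That is 8.

8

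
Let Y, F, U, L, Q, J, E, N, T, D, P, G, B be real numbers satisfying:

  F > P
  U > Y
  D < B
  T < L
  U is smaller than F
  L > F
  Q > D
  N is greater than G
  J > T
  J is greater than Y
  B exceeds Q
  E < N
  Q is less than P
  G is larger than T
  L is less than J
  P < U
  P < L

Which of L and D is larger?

D < Q < P < U < F < L, by transitivity through Q, P, U, F.
So D < L; L is the larger of the two.

L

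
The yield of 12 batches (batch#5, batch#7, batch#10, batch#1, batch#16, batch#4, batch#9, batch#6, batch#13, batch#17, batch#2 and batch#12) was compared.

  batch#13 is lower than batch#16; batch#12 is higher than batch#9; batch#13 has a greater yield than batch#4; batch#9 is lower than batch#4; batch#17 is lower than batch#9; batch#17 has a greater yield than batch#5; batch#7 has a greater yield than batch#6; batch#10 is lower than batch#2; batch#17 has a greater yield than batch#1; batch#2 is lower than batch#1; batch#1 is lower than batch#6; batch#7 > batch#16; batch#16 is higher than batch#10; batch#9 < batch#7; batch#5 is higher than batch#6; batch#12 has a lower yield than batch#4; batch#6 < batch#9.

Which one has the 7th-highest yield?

batch#17

Chaining the given pairs: batch#10 < batch#2 < batch#1 < batch#6 < batch#5 < batch#17 < batch#9 < batch#12 < batch#4 < batch#13 < batch#16 < batch#7.
The 7th largest is batch#17.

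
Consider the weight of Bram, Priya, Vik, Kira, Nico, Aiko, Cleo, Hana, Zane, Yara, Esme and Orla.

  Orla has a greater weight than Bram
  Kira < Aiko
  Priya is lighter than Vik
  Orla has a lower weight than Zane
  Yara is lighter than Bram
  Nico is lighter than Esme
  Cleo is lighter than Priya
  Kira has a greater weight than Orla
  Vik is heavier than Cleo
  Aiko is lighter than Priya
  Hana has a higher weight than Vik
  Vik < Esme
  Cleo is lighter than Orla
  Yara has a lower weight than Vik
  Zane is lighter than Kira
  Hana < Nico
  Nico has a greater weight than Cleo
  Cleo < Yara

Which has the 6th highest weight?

Aiko

Piecing the relations together gives one ordering: Cleo < Yara < Bram < Orla < Zane < Kira < Aiko < Priya < Vik < Hana < Nico < Esme.
Counting 6 from the largest end gives Aiko.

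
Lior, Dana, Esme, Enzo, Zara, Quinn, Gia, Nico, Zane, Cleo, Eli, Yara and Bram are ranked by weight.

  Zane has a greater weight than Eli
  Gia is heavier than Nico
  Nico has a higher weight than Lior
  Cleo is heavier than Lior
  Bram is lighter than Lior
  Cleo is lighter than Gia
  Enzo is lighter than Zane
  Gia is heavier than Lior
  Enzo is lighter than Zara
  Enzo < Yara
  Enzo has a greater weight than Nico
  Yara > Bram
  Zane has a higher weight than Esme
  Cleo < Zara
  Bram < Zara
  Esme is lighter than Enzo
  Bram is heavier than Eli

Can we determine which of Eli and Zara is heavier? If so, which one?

Zara

Eli < Bram and Bram < Lior give Eli < Lior.
With Lior < Nico: Eli < Bram < Lior < Nico.
Then Nico < Enzo extends the chain to Enzo.
Then Enzo < Zara extends the chain to Zara.
So Zara is heavier.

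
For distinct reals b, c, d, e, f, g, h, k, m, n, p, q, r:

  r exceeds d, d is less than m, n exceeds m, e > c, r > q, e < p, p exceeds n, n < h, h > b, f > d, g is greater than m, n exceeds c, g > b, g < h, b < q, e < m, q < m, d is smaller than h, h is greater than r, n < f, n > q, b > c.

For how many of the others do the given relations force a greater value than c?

Directly above c: b, e, n.
One step further: q, m, g, p, h, f (9 so far).
One step further: r (10 so far).
Nothing else is reachable above c; 10 in all.

10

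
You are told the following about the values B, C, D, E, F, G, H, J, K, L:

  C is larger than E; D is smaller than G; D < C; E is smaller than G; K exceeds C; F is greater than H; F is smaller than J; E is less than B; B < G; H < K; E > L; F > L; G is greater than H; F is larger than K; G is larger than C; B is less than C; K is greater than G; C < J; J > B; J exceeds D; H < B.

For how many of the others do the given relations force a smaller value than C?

5

Directly below C: E, D, B.
One step further: L, H (5 so far).
Nothing else is reachable below C; 5 in all.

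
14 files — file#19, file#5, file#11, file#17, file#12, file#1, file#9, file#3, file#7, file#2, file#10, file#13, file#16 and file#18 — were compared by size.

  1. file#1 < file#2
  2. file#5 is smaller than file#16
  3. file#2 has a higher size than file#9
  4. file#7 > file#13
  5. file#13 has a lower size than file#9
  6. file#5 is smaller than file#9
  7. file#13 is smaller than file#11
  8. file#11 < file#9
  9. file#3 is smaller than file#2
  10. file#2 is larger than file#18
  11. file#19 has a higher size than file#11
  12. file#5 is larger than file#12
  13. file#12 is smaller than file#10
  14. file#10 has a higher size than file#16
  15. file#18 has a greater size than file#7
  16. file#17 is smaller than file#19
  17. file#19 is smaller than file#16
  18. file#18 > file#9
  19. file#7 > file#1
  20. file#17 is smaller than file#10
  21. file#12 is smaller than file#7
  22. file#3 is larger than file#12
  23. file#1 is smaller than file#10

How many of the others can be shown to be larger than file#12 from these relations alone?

Directly above file#12: file#5, file#3, file#7, file#10.
One step further: file#9, file#16, file#18, file#2 (8 so far).
No other element is forced above file#12 by the given relations, so the count is 8.

8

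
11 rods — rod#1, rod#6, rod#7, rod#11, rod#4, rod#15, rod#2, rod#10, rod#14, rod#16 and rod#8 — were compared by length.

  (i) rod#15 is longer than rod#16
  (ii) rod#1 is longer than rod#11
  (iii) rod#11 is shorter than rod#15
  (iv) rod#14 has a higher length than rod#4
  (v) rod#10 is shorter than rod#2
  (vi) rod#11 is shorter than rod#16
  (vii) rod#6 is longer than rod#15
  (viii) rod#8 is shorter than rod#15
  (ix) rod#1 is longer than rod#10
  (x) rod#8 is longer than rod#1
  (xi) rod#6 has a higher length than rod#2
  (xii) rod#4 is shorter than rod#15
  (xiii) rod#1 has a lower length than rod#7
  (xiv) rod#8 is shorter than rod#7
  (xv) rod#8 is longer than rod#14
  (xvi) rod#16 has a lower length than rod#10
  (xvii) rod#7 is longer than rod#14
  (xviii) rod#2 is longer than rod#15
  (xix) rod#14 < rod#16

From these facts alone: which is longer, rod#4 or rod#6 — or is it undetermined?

Link the given pairs in sequence: rod#4 < rod#14; rod#14 < rod#16; rod#16 < rod#10; rod#10 < rod#1; rod#1 < rod#8; rod#8 < rod#15; rod#15 < rod#2; rod#2 < rod#6.
Together: rod#4 < rod#14 < rod#16 < rod#10 < rod#1 < rod#8 < rod#15 < rod#2 < rod#6.
So rod#6 is longer.

rod#6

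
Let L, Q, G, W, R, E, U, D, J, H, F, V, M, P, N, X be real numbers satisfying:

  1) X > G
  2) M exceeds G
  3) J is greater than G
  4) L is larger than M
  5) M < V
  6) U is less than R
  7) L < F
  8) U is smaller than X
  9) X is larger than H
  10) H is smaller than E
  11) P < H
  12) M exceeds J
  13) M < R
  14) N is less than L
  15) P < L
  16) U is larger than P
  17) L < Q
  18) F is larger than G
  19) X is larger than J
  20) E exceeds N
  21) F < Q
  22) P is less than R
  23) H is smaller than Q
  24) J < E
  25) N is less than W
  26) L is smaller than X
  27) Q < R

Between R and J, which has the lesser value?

Following the relations from J: J < M < L < F < Q < R.
So J < R; J is the smaller of the two.

J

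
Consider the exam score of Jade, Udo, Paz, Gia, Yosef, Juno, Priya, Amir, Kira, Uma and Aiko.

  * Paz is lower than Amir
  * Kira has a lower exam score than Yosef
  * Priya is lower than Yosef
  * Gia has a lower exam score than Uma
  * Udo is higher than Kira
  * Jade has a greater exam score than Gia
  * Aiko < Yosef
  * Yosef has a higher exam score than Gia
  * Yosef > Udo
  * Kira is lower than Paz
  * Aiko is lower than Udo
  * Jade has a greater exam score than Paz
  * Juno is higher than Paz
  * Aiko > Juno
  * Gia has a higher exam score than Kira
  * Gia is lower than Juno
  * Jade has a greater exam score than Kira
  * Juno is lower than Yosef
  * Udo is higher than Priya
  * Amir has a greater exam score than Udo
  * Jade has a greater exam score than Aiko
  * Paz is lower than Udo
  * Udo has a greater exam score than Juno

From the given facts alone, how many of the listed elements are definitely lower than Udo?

6

The elements the relations force below Udo are Kira, Paz, Gia, Priya, Juno, Aiko — no chain reaches any other.
That is 6.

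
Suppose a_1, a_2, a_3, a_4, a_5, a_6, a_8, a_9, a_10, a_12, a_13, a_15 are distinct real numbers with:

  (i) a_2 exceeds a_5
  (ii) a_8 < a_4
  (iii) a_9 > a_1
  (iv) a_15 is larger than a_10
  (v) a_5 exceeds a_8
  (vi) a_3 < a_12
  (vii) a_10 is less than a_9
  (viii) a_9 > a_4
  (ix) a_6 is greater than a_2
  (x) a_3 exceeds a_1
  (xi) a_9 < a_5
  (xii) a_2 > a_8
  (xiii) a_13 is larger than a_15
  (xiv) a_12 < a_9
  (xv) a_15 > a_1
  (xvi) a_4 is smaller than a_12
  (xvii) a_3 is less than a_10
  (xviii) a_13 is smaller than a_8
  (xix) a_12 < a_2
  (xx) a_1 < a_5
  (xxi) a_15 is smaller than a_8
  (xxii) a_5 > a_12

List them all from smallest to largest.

a_1 < a_3 < a_10 < a_15 < a_13 < a_8 < a_4 < a_12 < a_9 < a_5 < a_2 < a_6

Each adjacent pair is fixed by a given relation: a_1 < a_3; a_3 < a_10; a_10 < a_15; a_15 < a_13; a_13 < a_8; a_8 < a_4; a_4 < a_12; a_12 < a_9; a_9 < a_5; a_5 < a_2; a_2 < a_6. Chaining them end to end gives the full order.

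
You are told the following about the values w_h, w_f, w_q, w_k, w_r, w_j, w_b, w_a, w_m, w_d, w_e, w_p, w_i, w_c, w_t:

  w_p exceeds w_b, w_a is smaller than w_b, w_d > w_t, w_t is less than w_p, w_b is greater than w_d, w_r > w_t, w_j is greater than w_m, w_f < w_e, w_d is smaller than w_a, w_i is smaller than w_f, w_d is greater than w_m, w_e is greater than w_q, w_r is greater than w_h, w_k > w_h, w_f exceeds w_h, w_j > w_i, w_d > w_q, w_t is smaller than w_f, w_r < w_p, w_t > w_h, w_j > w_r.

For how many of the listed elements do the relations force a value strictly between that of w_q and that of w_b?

2

The relations place w_q below w_b. An element lies strictly between them when it is forced above w_q and also forced below w_b.
Above w_q: {w_d, w_a, w_e, w_p}. Below w_b: {w_h, w_t, w_m, w_d, w_a}.
Intersection: {w_d, w_a} — 2.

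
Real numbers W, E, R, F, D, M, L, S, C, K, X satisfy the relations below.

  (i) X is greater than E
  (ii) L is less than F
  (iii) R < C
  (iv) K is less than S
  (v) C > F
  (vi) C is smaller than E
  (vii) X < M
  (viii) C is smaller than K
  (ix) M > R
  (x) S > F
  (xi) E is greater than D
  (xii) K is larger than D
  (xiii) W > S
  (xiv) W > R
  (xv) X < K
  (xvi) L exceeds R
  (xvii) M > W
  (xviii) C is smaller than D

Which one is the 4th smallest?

C

Chaining the given pairs: R < L < F < C < D < E < X < K < S < W < M.
The 4th smallest is C.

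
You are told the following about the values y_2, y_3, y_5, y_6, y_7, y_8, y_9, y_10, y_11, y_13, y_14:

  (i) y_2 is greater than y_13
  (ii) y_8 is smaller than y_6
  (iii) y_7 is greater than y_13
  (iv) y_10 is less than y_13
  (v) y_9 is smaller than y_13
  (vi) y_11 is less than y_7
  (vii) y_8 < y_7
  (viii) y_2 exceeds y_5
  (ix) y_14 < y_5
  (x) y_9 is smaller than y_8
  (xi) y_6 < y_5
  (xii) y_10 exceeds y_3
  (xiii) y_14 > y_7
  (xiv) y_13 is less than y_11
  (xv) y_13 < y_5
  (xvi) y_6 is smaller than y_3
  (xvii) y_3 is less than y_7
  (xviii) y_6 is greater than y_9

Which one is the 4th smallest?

y_3

Piecing the relations together gives one ordering: y_9 < y_8 < y_6 < y_3 < y_10 < y_13 < y_11 < y_7 < y_14 < y_5 < y_2.
The 4th smallest is y_3.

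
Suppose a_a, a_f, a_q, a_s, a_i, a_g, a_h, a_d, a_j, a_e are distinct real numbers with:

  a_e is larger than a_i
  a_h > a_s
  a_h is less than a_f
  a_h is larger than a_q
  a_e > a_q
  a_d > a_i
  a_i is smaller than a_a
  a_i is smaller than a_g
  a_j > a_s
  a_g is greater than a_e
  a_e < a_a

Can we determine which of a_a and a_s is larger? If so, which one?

undetermined

Following every chain through a_s: above a_s we get a_h, a_j, a_f.
a_a is not reached, and no chain runs the other way from a_a to a_s.
So the given relations leave the order of a_s and a_a undetermined.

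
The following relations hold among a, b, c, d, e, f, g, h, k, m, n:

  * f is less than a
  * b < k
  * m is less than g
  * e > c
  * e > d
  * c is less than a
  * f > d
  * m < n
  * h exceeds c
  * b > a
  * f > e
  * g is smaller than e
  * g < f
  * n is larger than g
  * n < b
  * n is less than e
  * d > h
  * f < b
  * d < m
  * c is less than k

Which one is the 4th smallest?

m

Chaining the given pairs: c < h < d < m < g < n < e < f < a < b < k.
The 4th smallest is m.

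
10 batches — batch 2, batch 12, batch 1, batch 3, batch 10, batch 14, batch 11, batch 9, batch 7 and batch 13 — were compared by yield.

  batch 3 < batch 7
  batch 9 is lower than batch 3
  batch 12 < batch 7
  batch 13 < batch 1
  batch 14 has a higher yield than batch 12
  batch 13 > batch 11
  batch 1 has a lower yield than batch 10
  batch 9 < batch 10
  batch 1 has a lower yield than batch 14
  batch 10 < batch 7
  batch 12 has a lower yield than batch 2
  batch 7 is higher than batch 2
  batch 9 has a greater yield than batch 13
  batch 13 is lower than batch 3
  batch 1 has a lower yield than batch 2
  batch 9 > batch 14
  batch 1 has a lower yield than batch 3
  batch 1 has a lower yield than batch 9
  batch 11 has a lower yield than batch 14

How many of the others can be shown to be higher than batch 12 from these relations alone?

6

Directly above batch 12: batch 2, batch 14, batch 7.
One step further: batch 9 (4 so far).
One step further: batch 10, batch 3 (6 so far).
No other element is forced above batch 12 by the given relations, so the count is 6.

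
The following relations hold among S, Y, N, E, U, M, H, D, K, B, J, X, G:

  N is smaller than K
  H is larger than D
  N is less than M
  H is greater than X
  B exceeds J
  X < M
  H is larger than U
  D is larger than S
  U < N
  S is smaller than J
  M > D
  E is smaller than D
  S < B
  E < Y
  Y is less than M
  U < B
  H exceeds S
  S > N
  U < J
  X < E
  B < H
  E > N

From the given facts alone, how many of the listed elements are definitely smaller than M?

7

Directly below M: X, N, D, Y.
One step further: U, E, S (7 so far).
Nothing else is reachable below M; 7 in all.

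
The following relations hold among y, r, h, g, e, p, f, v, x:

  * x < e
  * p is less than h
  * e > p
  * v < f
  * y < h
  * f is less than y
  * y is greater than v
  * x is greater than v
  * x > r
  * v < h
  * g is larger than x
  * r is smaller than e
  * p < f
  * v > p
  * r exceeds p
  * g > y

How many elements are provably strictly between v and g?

3

Chaining upward from v reaches: f, y, h, x, e.
Chaining downward from g reaches: p, f, y, r, x.
Strictly between v and g are those in both lists: f, y, x — 3 elements.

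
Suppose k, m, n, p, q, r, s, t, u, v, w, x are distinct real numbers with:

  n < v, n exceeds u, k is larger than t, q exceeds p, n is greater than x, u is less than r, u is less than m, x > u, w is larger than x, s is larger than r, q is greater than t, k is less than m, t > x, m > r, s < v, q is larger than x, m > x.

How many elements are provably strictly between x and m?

2

Chaining upward from x reaches: t, w, n, k, v, q.
Chaining downward from m reaches: u, r, t, k.
Strictly between x and m are those in both lists: t, k — 2 elements.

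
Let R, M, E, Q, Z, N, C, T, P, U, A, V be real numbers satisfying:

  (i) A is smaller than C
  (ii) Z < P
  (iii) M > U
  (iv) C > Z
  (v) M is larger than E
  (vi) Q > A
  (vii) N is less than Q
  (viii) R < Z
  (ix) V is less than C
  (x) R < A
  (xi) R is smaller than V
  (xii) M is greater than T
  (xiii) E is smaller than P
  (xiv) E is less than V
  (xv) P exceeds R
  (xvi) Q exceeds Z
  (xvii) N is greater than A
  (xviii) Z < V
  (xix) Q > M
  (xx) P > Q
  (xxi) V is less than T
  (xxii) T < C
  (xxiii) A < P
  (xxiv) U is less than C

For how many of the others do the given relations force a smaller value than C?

The elements the relations force below C are U, R, Z, E, V, A, T — no chain reaches any other.
That is 7.

7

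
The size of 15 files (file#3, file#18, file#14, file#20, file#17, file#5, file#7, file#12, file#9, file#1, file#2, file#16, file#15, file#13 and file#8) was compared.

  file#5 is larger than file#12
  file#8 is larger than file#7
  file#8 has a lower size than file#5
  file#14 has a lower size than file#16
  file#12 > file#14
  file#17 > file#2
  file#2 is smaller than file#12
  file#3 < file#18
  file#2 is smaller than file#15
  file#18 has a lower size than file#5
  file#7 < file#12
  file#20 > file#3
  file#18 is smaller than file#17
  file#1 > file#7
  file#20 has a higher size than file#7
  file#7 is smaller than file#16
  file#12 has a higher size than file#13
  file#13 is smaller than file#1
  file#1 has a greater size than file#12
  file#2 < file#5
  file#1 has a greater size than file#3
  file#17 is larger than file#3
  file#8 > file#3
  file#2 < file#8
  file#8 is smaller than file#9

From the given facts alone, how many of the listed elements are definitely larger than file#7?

7

From file#7 the given relations immediately reach file#20, file#8, file#16, file#12, file#1.
From those, file#9, file#5 — 7 in total.
No other element is forced above file#7 by the given relations, so the count is 7.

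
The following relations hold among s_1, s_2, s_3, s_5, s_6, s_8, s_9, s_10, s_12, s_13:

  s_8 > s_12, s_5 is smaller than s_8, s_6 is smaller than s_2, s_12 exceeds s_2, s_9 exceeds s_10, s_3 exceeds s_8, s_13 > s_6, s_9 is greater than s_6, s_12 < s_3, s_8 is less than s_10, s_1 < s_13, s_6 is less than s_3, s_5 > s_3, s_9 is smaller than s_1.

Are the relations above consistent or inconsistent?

Chaining the given relations yields s_3 < s_5 < s_8, so s_3 < s_8. But one relation states s_8 < s_3. These cannot both hold.

inconsistent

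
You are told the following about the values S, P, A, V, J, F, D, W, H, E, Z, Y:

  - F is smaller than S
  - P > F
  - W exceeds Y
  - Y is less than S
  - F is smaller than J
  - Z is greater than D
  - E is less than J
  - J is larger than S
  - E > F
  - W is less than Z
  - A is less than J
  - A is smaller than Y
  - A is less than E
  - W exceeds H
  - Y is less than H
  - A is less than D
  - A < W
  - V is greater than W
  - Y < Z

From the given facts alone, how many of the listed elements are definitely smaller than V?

4

From V the given relations immediately reach W.
From those, A, Y, H — 4 in total.
Nothing else is reachable below V; 4 in all.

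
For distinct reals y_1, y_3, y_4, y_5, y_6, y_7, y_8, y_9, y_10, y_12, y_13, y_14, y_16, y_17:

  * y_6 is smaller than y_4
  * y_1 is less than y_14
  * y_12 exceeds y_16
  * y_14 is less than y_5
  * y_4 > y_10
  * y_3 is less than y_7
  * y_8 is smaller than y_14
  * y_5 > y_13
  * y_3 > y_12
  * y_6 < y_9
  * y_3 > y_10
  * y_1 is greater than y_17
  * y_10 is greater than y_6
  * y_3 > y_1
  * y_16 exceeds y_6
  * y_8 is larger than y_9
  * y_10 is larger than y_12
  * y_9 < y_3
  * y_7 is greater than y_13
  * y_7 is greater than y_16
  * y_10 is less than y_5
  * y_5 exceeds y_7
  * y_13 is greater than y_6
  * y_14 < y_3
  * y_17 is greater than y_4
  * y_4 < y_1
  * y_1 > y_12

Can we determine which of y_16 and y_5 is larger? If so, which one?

Chaining the given relations: y_16 < y_12 < y_10 < y_4 < y_17 < y_1 < y_14 < y_3 < y_7 < y_5.
So y_5 is larger.

y_5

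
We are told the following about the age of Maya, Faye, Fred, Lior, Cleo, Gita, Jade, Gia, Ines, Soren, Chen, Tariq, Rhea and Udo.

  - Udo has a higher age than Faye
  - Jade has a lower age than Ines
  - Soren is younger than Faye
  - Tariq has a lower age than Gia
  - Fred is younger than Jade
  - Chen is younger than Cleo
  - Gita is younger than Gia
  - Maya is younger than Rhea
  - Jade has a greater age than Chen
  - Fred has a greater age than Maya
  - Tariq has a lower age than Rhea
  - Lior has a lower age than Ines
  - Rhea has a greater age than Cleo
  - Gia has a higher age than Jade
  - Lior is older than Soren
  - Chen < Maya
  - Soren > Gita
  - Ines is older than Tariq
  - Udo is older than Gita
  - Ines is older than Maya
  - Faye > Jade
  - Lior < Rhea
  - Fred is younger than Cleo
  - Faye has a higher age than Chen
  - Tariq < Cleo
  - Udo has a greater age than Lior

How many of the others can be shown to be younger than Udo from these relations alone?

8

The elements the relations force below Udo are Chen, Gita, Maya, Fred, Soren, Lior, Jade, Faye — no chain reaches any other.
That is 8.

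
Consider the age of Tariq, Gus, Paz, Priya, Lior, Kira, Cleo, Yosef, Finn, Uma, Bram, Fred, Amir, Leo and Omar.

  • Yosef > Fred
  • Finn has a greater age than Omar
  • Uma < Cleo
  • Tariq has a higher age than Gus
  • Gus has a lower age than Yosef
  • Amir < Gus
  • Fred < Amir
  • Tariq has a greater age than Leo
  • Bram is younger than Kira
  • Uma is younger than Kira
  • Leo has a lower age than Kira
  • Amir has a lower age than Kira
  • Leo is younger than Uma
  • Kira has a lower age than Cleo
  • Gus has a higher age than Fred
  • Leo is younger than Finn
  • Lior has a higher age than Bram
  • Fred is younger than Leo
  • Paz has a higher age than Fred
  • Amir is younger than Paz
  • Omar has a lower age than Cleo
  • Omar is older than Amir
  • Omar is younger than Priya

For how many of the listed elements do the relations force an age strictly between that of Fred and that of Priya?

2

The relations place Fred below Priya. An element lies strictly between them when it is forced above Fred and also forced below Priya.
Above Fred: {Leo, Amir, Omar, Gus, Yosef, Uma, Kira, Cleo, Finn, Paz, Tariq}. Below Priya: {Amir, Omar}.
Intersection: {Amir, Omar} — 2.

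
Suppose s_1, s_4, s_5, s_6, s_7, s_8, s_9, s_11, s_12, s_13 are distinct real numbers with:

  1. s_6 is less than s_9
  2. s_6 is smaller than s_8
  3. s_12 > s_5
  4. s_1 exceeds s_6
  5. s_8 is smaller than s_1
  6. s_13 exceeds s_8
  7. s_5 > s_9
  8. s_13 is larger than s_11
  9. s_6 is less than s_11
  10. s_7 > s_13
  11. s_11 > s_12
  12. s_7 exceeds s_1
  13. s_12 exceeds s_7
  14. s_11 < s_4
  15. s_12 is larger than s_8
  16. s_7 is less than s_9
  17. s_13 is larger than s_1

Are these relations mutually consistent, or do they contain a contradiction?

inconsistent

We have s_11 < s_13 stated directly, yet also s_13 < s_7 < s_9 < s_5 < s_12 < s_11 by chaining the others — so s_13 < s_11. Contradiction.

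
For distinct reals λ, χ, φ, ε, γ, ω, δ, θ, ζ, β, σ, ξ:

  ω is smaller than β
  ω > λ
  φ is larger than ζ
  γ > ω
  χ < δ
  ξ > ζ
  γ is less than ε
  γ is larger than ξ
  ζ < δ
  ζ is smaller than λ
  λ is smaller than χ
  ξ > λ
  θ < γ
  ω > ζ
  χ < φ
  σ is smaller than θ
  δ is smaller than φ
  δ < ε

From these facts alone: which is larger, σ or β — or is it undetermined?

Following every chain through σ: above σ we get θ, γ, ε.
β is not reached, and no chain runs the other way from β to σ.
So the given relations leave the order of σ and β undetermined.

undetermined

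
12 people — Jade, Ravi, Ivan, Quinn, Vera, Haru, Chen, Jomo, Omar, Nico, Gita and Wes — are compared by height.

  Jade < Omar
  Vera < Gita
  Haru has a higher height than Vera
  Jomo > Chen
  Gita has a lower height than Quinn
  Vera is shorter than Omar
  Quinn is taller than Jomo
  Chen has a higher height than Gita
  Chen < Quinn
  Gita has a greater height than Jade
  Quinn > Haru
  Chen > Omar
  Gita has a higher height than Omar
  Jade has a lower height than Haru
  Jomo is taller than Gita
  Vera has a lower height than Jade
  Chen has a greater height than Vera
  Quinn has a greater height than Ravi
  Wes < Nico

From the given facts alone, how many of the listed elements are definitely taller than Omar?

The elements the relations force above Omar are Gita, Chen, Jomo, Quinn — no chain reaches any other.
That is 4.

4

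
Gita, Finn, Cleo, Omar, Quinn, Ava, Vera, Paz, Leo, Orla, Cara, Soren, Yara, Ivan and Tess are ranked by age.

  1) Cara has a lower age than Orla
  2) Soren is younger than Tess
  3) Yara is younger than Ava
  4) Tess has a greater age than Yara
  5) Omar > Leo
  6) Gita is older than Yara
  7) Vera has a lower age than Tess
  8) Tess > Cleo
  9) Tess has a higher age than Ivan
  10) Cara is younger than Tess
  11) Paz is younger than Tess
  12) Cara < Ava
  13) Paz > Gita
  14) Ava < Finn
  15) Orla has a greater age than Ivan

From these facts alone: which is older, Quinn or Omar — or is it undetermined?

undetermined

Following every chain through Quinn: nothing is chained to Quinn.
Omar is not reached, and no chain runs the other way from Omar to Quinn.
So the given relations leave the order of Quinn and Omar undetermined.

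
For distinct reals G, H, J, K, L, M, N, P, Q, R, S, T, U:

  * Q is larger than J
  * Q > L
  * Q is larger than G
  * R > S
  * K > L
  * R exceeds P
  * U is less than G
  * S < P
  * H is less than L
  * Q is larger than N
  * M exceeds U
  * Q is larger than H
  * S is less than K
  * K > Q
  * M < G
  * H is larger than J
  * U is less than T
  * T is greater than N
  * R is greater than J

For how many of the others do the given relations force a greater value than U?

5

From U the given relations immediately reach M, G, T.
From those, Q — 4 in total.
From those, K — 5 in total.
Nothing else is reachable above U; 5 in all.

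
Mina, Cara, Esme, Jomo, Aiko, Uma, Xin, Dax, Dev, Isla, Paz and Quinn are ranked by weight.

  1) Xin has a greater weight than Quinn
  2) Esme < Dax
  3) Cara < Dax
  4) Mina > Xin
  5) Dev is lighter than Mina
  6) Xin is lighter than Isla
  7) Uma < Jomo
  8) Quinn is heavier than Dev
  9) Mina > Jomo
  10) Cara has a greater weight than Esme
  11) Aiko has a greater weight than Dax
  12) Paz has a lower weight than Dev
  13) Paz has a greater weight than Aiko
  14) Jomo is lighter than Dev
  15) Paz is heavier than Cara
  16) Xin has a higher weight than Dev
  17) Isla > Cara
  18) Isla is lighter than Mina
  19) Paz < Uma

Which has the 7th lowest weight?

Chaining the given pairs: Esme < Cara < Dax < Aiko < Paz < Uma < Jomo < Dev < Quinn < Xin < Isla < Mina.
The 7th smallest is Jomo.

Jomo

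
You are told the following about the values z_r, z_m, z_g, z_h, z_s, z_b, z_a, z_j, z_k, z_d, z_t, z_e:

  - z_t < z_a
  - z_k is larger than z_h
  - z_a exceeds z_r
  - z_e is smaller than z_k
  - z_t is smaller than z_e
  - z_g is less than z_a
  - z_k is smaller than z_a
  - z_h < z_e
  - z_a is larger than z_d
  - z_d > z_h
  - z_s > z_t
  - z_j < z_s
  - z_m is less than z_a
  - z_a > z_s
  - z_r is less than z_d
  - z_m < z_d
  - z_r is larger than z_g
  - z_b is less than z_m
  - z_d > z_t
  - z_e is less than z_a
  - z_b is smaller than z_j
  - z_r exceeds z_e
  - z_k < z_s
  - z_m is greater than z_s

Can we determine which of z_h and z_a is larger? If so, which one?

z_a

Following the relations from z_h: z_h < z_e < z_k < z_s < z_m < z_d < z_a.
So z_a is larger.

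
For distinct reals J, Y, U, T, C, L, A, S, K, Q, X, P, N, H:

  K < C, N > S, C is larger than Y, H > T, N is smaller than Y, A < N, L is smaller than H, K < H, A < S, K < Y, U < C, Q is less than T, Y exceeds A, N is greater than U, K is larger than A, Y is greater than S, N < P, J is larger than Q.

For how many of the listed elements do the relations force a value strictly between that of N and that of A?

1

The relations place A below N. An element lies strictly between them when it is forced above A and also forced below N.
Above A: {S, K, Y, P, C, H}. Below N: {S, U}.
Intersection: {S} — 1.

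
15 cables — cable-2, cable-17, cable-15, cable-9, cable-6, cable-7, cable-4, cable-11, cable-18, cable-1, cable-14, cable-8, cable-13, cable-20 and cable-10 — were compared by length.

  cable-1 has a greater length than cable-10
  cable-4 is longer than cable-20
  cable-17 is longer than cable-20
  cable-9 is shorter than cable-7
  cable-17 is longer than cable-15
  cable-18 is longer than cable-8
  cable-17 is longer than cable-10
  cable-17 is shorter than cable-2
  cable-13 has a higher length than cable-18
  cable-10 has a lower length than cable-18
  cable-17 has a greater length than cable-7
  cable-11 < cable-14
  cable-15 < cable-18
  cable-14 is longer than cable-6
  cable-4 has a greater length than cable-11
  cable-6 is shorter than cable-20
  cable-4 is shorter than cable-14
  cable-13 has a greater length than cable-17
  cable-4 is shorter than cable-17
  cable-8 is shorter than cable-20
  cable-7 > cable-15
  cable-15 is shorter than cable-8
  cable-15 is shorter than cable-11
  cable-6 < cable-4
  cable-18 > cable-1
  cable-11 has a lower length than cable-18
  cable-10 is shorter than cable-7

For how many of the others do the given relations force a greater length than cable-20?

5

Directly above cable-20: cable-4, cable-17.
One step further: cable-14, cable-2, cable-13 (5 so far).
Nothing else is reachable above cable-20; 5 in all.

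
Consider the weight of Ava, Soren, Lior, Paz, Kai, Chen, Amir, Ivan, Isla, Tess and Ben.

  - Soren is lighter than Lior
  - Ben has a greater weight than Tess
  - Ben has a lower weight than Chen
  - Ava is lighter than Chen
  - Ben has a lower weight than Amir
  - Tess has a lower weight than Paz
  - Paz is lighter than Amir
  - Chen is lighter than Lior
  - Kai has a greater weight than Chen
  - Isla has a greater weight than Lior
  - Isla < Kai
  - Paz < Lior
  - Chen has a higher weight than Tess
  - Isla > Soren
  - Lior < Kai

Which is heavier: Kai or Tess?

Link the given pairs in sequence: Tess < Ben; Ben < Chen; Chen < Lior; Lior < Isla; Isla < Kai.
Chaining these gives Tess < Ben < Chen < Lior < Isla < Kai.
So Tess < Kai; Kai is the heavier of the two.

Kai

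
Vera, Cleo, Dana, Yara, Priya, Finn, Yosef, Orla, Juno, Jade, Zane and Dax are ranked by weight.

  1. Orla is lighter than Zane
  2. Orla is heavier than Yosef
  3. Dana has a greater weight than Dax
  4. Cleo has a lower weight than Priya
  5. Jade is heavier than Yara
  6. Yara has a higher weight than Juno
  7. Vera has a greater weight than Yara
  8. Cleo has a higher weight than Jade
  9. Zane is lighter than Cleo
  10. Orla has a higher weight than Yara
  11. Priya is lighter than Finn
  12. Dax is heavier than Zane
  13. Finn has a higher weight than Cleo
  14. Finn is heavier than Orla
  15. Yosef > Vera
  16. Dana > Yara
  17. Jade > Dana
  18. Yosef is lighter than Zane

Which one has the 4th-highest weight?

Jade

Chaining the given pairs: Juno < Yara < Vera < Yosef < Orla < Zane < Dax < Dana < Jade < Cleo < Priya < Finn.
The 4th largest is Jade.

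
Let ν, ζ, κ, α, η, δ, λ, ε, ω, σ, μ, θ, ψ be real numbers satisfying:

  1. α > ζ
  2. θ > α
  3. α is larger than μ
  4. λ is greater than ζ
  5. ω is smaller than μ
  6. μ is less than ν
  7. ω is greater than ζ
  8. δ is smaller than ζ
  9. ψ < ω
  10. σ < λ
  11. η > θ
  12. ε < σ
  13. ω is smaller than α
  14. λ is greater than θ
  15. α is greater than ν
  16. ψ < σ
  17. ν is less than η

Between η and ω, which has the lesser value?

ω

The relevant relations are ω < μ; μ < ν; ν < α; α < θ; θ < η.
Together: ω < μ < ν < α < θ < η.
So ω < η; ω is the smaller of the two.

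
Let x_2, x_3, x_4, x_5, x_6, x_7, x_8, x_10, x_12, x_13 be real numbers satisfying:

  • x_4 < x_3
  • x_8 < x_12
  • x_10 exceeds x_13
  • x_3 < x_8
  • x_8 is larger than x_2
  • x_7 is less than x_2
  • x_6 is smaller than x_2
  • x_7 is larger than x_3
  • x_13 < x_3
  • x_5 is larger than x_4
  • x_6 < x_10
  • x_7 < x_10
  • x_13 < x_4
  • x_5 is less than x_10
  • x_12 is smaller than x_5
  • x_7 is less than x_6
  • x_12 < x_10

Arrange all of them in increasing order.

Nothing is placed below x_13, so it is least; from there x_13 < x_4; x_4 < x_3; x_3 < x_7; x_7 < x_6; x_6 < x_2; x_2 < x_8; x_8 < x_12; x_12 < x_5; x_5 < x_10, each given directly.

x_13 < x_4 < x_3 < x_7 < x_6 < x_2 < x_8 < x_12 < x_5 < x_10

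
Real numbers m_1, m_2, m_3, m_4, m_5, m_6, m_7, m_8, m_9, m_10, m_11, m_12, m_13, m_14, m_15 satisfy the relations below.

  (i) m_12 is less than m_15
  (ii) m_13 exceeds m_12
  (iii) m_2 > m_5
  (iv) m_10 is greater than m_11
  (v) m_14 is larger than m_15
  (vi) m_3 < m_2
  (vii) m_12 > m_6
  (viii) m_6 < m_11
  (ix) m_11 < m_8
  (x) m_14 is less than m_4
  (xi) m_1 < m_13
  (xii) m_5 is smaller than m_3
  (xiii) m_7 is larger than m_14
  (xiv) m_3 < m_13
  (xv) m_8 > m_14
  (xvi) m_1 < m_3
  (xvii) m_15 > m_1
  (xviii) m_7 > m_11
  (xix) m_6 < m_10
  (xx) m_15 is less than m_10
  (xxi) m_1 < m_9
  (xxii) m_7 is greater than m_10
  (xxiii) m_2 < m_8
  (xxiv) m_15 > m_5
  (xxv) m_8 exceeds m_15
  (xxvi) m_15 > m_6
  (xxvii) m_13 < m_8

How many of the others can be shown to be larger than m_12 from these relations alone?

7

Directly above m_12: m_15, m_13.
One step further: m_10, m_14, m_8 (5 so far).
One step further: m_7, m_4 (7 so far).
Nothing else is reachable above m_12; 7 in all.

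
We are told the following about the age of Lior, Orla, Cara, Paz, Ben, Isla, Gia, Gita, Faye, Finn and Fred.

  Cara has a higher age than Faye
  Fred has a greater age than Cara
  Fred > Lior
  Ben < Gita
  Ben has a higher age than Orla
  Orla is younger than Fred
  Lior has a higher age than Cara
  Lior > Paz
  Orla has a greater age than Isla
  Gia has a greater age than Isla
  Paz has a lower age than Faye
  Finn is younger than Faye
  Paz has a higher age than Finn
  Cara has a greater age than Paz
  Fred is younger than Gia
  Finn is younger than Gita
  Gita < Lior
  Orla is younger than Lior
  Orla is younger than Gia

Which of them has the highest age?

Gia

Isla is not greatest since Isla < Orla; Orla is not greatest since Orla < Fred; Finn is not greatest since Finn < Faye; Paz is not greatest since Paz < Cara; Ben is not greatest since Ben < Gita; Faye is not greatest since Faye < Cara; Gita is not greatest since Gita < Lior; Cara is not greatest since Cara < Fred; Lior is not greatest since Lior < Fred; Fred is not greatest since Fred < Gia.
Only Gia has nothing above it, so Gia is the highest age.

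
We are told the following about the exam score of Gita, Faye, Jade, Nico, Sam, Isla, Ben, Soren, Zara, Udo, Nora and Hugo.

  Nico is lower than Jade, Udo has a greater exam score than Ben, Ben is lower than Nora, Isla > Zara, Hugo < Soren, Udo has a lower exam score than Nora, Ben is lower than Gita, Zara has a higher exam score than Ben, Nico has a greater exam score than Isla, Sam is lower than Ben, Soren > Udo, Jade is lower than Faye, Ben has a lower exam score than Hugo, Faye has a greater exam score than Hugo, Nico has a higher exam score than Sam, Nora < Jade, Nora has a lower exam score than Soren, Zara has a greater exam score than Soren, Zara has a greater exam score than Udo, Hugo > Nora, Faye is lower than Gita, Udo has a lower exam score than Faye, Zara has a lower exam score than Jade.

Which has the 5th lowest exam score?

Chaining the given pairs: Sam < Ben < Udo < Nora < Hugo < Soren < Zara < Isla < Nico < Jade < Faye < Gita.
The 5th smallest is Hugo.

Hugo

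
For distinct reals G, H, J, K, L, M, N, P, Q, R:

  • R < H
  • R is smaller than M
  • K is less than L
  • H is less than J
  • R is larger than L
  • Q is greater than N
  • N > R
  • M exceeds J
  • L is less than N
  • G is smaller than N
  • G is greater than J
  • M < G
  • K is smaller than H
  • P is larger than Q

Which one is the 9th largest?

L

The consecutive relations fix a unique order: K < L < R < H < J < M < G < N < Q < P.
Counting 9 from the largest end gives L.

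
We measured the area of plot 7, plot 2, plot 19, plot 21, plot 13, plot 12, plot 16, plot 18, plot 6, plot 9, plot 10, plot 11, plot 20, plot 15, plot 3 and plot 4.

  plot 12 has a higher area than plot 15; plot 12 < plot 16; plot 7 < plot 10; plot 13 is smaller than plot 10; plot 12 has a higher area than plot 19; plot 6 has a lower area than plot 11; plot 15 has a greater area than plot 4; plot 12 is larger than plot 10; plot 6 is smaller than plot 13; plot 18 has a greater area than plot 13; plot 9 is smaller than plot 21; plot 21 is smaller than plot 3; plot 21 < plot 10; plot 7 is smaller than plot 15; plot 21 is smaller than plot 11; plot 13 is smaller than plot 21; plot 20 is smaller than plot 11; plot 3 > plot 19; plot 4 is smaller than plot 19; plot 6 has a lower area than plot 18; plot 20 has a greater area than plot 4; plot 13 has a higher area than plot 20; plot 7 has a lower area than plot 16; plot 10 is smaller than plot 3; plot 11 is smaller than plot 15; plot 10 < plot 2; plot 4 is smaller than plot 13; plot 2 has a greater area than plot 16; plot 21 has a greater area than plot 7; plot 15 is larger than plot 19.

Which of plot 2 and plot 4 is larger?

plot 4 < plot 20 < plot 13 < plot 21 < plot 11 < plot 15 < plot 12 < plot 16 < plot 2, by transitivity through plot 20, plot 13, plot 21, plot 11, plot 15, plot 12, plot 16.
So plot 4 < plot 2; plot 2 is the larger of the two.

plot 2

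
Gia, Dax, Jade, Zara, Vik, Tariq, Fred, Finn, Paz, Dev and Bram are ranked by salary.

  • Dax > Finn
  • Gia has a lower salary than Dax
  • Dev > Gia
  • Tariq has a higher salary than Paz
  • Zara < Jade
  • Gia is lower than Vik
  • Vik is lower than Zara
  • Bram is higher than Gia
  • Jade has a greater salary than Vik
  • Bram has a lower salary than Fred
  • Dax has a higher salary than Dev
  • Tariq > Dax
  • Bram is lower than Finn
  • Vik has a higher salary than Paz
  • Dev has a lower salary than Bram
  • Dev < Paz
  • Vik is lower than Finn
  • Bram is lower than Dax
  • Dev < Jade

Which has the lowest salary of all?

Gia

Chaining upward from Gia: directly above it, Dev, Bram, Vik, Dax; then Paz, Finn, Tariq, Fred, Zara, Jade.
That covers every other element, and nothing is given below Gia, so Gia is the lowest salary.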